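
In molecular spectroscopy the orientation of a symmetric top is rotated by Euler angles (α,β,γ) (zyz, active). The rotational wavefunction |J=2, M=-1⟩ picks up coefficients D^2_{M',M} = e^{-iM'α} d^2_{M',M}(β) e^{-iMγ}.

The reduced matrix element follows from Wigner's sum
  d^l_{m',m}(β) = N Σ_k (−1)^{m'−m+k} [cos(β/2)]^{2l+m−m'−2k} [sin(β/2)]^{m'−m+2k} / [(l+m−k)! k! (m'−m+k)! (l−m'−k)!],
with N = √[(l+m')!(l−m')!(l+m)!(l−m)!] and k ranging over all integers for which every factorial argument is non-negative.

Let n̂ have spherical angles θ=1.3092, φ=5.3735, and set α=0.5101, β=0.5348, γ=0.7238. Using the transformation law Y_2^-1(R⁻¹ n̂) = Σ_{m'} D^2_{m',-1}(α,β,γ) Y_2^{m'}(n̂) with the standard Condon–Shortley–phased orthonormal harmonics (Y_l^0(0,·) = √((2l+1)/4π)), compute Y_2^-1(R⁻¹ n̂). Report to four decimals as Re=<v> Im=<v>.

Re=-0.1461 Im=0.1629

Need the full column D^2_{m',-1} for m'=−2..2 at α=0.5101, β=0.5348, γ=0.7238.
cos(β/2)=0.964461, sin(β/2)=0.264225
d^2_{-2,-1}: single k=1 term ⇒ +0.474087;  D = -0.081704+0.466993i
d^2_{-1,-1}: k∈[0..1] ⇒ +0.865245 -0.194822 = +0.670423;  D = +0.221615+0.632735i
d^2_{0,-1}: k∈[0..1] ⇒ -0.580635 +0.043579 = -0.537056;  D = -0.402413-0.355658i
d^2_{1,-1}: k∈[0..1] ⇒ +0.194822 -0.004874 = +0.189948;  D = +0.185627+0.040284i
d^2_{2,-1}: single k=0 term ⇒ -0.035582;  D = -0.034031+0.010393i
Y_2^{m'}(θ=1.3092,φ=5.3735) and Σ D·Y over m':
  (-0.0817+0.4670i)·(-0.0887+0.3494i)  (+0.2216+0.6327i)·(+0.1185+0.1523i)  (-0.4024-0.3557i)·(-0.2521+0.0000i)  (+0.1856+0.0403i)·(-0.1185+0.1523i)  (-0.0340+0.0104i)·(-0.0887-0.3494i)
Y_2^-1(R⁻¹ n̂) = -0.146066+0.162921i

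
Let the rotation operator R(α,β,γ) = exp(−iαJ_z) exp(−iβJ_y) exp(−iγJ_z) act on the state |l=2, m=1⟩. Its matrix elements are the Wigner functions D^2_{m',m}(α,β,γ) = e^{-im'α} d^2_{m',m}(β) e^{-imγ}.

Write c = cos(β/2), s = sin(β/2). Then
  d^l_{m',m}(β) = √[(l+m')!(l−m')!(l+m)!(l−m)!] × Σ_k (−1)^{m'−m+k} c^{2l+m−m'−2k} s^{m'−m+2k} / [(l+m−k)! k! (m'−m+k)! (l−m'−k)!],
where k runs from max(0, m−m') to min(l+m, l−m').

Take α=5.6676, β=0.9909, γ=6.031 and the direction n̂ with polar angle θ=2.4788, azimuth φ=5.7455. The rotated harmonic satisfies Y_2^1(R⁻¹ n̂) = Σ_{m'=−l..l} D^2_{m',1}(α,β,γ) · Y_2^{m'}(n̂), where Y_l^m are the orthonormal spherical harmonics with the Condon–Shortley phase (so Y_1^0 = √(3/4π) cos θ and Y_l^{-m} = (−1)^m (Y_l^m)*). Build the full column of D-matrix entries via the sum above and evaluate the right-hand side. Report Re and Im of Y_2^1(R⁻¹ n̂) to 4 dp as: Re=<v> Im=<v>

Need the full column D^2_{m',1} for m'=−2..2 at α=5.6676, β=0.9909, γ=6.031.
cos(β/2)=0.879755, sin(β/2)=0.475428
d^2_{-2,1}: single k=3 term ⇒ +0.189080;  D = +0.105481-0.156923i
d^2_{-1,1}: k∈[2..3] ⇒ +0.524824 -0.051090 = +0.473733;  D = +0.442796-0.168391i
d^2_{0,1}: k∈[1..2] ⇒ +0.792949 -0.231574 = +0.561374;  D = +0.543618+0.140075i
d^2_{1,1}: k∈[0..1] ⇒ +0.599027 -0.524824 = +0.074204;  D = +0.047975+0.056609i
d^2_{2,1}: single k=0 term ⇒ -0.647440;  D = -0.056540-0.644966i
Y_2^{m'}(θ=2.4788,φ=5.7455) and Σ D·Y over m':
  (+0.1055-0.1569i)·(+0.0695+0.1287i)  (+0.4428-0.1684i)·(-0.3218-0.1919i)  (+0.5436+0.1401i)·(+0.2725+0.0000i)  (+0.0480+0.0566i)·(+0.3218-0.1919i)  (-0.0565-0.6450i)·(+0.0695-0.1287i)
Y_2^1(R⁻¹ n̂) = -0.059756-0.018501i

Re=-0.0598 Im=-0.0185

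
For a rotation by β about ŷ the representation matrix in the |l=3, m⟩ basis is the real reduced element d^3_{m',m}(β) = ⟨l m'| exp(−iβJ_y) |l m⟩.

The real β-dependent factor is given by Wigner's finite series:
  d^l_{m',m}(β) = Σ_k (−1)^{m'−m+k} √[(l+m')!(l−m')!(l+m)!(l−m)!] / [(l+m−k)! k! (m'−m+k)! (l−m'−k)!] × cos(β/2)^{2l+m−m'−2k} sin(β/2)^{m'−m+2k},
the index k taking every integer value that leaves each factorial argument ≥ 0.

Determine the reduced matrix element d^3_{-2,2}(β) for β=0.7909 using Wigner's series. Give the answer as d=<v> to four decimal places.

d^3_{-2,2}(β=0.7909) via Wigner's sum:
c=cos(0.7909/2)=0.922823, s=sin(0.7909/2)=0.385223; N=√[1·120·120·1]=120.000000
The bounds max(0,m−m')=4 and min(l+m,l−m')=5 give 2 terms
  k=4: (−1)^0·120.0000/(24)·0.9228^2·0.3852^4 = +0.093769
  k=5: (−1)^1·120.0000/(120)·0.9228^0·0.3852^6 = -0.003268
d^3_{-2,2}(0.7909) = +0.093769 -0.003268 = +0.090501

d=0.0905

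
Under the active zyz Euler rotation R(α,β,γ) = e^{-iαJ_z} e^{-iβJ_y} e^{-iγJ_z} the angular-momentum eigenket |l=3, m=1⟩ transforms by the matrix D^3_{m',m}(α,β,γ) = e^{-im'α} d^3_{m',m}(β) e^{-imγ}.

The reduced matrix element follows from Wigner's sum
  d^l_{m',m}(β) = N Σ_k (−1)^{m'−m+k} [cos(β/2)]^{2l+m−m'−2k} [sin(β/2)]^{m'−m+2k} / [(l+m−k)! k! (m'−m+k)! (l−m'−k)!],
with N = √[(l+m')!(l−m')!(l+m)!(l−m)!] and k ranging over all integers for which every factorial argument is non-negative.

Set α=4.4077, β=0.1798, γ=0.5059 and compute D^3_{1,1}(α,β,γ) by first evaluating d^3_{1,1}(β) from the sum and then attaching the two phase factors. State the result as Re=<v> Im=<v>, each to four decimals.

D^3_{1,1}(4.4077,0.1798,0.5059) = e^{-i·1·4.4077}·d^3_{1,1}(0.1798)·e^{-i·1·0.5059}. Compute d first:
With c≡cos(β/2)=0.995962 and s≡sin(β/2)=0.089779, N=[24·2·24·2]^{1/2}=48.000000
Admissible k: 0..2 (factorial args all ≥0)
  k=0: (−1)^0·48.0000/(48)·0.9960^6·0.0898^0 = +0.976014
  k=1: (−1)^1·48.0000/(6)·0.9960^4·0.0898^2 = -0.063447
  k=2: (−1)^2·48.0000/(8)·0.9960^2·0.0898^4 = +0.000387
d^3_{1,1}(0.1798) = +0.976014 -0.063447 +0.000387 = +0.912953
D = (-0.299996+0.953940i)·(+0.912953)·(+0.874739-0.484595i) = +0.182459+0.894535i

Re=0.1825 Im=0.8945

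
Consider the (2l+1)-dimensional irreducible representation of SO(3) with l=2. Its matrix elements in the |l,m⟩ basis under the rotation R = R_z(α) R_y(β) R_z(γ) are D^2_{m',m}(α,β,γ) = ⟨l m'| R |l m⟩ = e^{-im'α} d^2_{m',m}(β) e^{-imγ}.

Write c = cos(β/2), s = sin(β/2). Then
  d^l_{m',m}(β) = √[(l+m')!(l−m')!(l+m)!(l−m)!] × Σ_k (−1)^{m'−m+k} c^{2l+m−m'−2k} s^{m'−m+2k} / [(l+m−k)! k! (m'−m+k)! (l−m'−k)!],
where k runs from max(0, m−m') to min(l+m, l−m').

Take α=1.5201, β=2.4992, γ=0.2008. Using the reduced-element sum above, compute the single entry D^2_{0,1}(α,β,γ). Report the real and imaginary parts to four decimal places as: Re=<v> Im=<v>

Re=-0.5757 Im=0.1172

First d^2_{0,1}(β=2.4992), then the phase factors e^{-i(0)α} and e^{-i(1)γ}:
With c≡cos(β/2)=0.315702 and s≡sin(β/2)=0.948858, N=[2·2·6·1]^{1/2}=4.898979
k: max(0,(1)−(0))=1 … min(2+(1),2−(0))=2
  k=1: (−1)^0·4.8990/(2)·0.3157^3·0.9489^1 = +0.073132
  k=2: (−1)^1·4.8990/(2)·0.3157^1·0.9489^3 = -0.660628
d^2_{0,1}(2.4992) = +0.073132 -0.660628 = -0.587496
D = (+1.000000+0.000000i)·(-0.587496)·(+0.979907-0.199453i) = -0.575692+0.117178i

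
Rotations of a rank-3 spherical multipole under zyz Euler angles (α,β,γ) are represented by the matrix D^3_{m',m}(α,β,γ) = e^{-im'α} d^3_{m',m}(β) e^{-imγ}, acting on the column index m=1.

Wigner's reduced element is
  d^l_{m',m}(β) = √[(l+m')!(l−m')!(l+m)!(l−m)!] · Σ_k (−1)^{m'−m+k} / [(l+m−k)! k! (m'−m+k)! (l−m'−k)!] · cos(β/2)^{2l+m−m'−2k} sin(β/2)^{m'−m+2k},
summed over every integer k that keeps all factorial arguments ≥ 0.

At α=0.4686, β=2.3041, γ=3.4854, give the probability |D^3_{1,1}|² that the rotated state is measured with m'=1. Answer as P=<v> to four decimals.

P=0.2633

D^3_{1,1}(0.4686,2.3041,3.4854) = e^{-i·1·0.4686}·d^3_{1,1}(2.3041)·e^{-i·1·3.4854}. Compute d first:
c=cos(2.3041/2)=0.406615, s=sin(2.3041/2)=0.913599; N=√[24·2·24·2]=48.000000
k∈{0,1,2} keeps every argument non-negative
  k=0: (−1)^0·48.0000/(48)·0.4066^6·0.9136^0 = +0.004520
  k=1: (−1)^1·48.0000/(6)·0.4066^4·0.9136^2 = -0.182531
  k=2: (−1)^2·48.0000/(8)·0.4066^2·0.9136^4 = +0.691102
d^3_{1,1}(2.3041) = +0.004520 -0.182531 +0.691102 = +0.513091
|D^3_{1,1}|² = |d^3_{1,1}(β)|² = (+0.513091)² = 0.263262 (the z-rotation phases have unit modulus)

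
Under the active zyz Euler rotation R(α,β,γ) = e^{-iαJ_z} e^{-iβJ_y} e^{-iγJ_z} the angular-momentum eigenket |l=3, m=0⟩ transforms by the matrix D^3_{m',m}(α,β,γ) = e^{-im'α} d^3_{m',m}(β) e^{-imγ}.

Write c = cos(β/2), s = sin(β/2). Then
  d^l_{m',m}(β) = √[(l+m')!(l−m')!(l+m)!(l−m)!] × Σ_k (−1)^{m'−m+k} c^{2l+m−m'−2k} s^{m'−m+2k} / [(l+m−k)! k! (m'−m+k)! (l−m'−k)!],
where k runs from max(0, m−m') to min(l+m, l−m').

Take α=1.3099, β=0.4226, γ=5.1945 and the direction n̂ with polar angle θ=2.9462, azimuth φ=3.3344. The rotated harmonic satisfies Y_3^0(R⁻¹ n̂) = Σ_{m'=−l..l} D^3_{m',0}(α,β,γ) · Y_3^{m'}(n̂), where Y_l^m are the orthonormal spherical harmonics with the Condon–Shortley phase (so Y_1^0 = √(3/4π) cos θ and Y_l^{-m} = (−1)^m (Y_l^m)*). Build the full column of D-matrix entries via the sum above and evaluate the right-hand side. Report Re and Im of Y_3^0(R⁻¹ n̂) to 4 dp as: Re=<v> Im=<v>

Re=-0.4581 Im=0.0000

Need the full column D^3_{m',0} for m'=−3..3 at α=1.3099, β=0.4226, γ=5.1945.
cos(β/2)=0.977759, sin(β/2)=0.209731
d^3_{-3,0}: single k=3 term ⇒ +0.038566;  D = -0.027196-0.027344i
d^3_{-2,0}: k∈[2..3] ⇒ +0.220198 -0.010132 = +0.210067;  D = -0.182113+0.104705i
d^3_{-1,0}: k∈[1..3] ⇒ +0.649251 -0.089618 +0.001374 = +0.561008;  D = +0.144710+0.542023i
d^3_{0,0}: k∈[0..3] ⇒ +0.873758 -0.361823 +0.016648 -0.000085 = +0.528498;  D = +0.528498+0.000000i
d^3_{1,0}: k∈[0..2] ⇒ -0.649251 +0.089618 -0.001374 = -0.561008;  D = -0.144710+0.542023i
d^3_{2,0}: k∈[0..1] ⇒ +0.220198 -0.010132 = +0.210067;  D = -0.182113-0.104705i
d^3_{3,0}: single k=0 term ⇒ -0.038566;  D = +0.027196-0.027344i
Y_3^{m'}(θ=2.9462,φ=3.3344) and Σ D·Y over m':
  (-0.0272-0.0273i)·(-0.0026+0.0017i)  (-0.1821+0.1047i)·(-0.0350+0.0142i)  (+0.1447+0.5420i)·(-0.2347+0.0458i)  (+0.5285+0.0000i)·(-0.6632+0.0000i)  (-0.1447+0.5420i)·(+0.2347+0.0458i)  (-0.1821-0.1047i)·(-0.0350-0.0142i)  (+0.0272-0.0273i)·(+0.0026+0.0017i)
Y_3^0(R⁻¹ n̂) = -0.458081-0.000000i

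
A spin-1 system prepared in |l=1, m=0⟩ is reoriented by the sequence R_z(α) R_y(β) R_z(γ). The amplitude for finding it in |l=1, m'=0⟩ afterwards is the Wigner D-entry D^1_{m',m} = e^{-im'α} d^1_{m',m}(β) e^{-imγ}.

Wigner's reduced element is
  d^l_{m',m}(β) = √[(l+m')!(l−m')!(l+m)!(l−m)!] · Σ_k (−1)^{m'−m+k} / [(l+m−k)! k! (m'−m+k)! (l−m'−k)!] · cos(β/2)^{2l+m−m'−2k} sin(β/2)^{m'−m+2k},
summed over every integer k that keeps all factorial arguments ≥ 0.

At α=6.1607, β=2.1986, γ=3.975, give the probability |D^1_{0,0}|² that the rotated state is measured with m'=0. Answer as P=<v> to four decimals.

Split into d^1_{0,0}(β=2.1986) × two z-phases.
Half-angle: c=0.454220, s=0.890890. N=√(1·1·1·1)=1.000000
Admissible k: 0..1 (factorial args all ≥0)
  k=0: (−1)^0·1.0000/(1)·0.4542^2·0.8909^0 = +0.206316
  k=1: (−1)^1·1.0000/(1)·0.4542^0·0.8909^2 = -0.793684
d^1_{0,0}(2.1986) = +0.206316 -0.793684 = -0.587369
|D^1_{0,0}|² = |d^1_{0,0}(β)|² = (-0.587369)² = 0.345002 (the z-rotation phases have unit modulus)

P=0.3450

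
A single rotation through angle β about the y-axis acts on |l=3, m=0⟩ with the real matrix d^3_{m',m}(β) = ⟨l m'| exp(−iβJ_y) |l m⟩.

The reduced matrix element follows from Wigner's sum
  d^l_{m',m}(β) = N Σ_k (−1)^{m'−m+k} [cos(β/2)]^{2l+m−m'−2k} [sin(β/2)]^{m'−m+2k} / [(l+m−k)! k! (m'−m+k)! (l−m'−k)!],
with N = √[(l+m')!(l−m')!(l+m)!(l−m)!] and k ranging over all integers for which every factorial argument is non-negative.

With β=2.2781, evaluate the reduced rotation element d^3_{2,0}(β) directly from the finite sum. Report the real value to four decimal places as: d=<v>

d^3_{2,0}(β=2.2781) via Wigner's sum:
c=cos(2.2781/2)=0.418458, s=sin(2.2781/2)=0.908236; N=√[120·1·6·6]=65.726707
k∈{0,1} keeps every argument non-negative
  k=0: (−1)^2·65.7267/(12)·0.4185^4·0.9082^2 = +0.138536
  k=1: (−1)^3·65.7267/(12)·0.4185^2·0.9082^4 = -0.652618
d^3_{2,0}(2.2781) = +0.138536 -0.652618 = -0.514081

d=-0.5141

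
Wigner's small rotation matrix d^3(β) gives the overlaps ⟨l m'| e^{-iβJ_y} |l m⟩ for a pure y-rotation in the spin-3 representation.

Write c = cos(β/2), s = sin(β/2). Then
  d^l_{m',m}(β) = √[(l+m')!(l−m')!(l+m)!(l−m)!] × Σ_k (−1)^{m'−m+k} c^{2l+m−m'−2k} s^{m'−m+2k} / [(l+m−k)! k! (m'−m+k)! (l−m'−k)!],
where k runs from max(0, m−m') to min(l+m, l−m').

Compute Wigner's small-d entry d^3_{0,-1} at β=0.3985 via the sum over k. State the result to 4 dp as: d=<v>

d^3_{0,-1}(β=0.3985) via Wigner's sum:
c=cos(0.3985/2)=0.980215, s=sin(0.3985/2)=0.197934; N=√[6·6·2·24]=41.569219
k∈{0,1,2} keeps every argument non-negative
  k=0: (−1)^1·41.5692/(12)·0.9802^5·0.1979^1 = -0.620467
  k=1: (−1)^2·41.5692/(4)·0.9802^3·0.1979^3 = +0.075900
  k=2: (−1)^3·41.5692/(12)·0.9802^1·0.1979^5 = -0.001032
d^3_{0,-1}(0.3985) = -0.620467 +0.075900 -0.001032 = -0.545599

d=-0.5456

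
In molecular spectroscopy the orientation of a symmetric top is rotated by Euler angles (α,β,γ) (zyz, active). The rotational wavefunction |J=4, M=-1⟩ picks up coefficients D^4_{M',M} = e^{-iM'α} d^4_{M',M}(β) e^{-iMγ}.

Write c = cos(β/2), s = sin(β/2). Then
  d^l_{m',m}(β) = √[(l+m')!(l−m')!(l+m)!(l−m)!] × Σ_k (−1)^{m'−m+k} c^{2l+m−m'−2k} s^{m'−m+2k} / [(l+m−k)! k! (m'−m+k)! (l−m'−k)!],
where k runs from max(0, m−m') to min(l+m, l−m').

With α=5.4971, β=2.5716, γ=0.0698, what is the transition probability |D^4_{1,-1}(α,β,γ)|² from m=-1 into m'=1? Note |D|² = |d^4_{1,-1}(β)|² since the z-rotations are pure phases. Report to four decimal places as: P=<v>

First d^4_{1,-1}(β=2.5716), then the phase factors e^{-i(1)α} and e^{-i(-1)γ}:
Half-angle: c=0.281154, s=0.959663. N=√(120·6·6·120)=720.000000
The bounds max(0,m−m')=0 and min(l+m,l−m')=3 give 4 terms
  k=0: (−1)^2·720.0000/(72)·0.2812^6·0.9597^2 = +0.004549
  k=1: (−1)^3·720.0000/(24)·0.2812^4·0.9597^4 = -0.158991
  k=2: (−1)^4·720.0000/(48)·0.2812^2·0.9597^6 = +0.926171
  k=3: (−1)^5·720.0000/(720)·0.2812^0·0.9597^8 = -0.719364
d^4_{1,-1}(2.5716) = +0.004549 -0.158991 +0.926171 -0.719364 = +0.052365
|D^4_{1,-1}|² = |d^4_{1,-1}(β)|² = (+0.052365)² = 0.002742 (the z-rotation phases have unit modulus)

P=0.0027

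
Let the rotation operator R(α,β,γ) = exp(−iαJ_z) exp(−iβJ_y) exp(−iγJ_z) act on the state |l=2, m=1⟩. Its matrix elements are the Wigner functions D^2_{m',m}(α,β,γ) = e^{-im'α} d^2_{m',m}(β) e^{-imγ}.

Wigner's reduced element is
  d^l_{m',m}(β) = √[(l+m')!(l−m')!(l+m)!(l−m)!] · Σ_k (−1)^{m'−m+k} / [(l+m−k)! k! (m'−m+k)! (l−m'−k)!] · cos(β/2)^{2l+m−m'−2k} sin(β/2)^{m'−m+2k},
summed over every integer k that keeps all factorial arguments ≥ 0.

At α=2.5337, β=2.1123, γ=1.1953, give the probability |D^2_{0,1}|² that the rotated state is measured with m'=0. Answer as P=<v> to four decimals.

First d^2_{0,1}(β=2.1123), then the phase factors e^{-i(0)α} and e^{-i(1)γ}:
c=cos(2.1123/2)=0.492227, s=sin(2.1123/2)=0.870467; N=√[2·2·6·1]=4.898979
k∈{1,2} keeps every argument non-negative
  k=1: (−1)^0·4.8990/(2)·0.4922^3·0.8705^1 = +0.254287
  k=2: (−1)^1·4.8990/(2)·0.4922^1·0.8705^3 = -0.795239
d^2_{0,1}(2.1123) = +0.254287 -0.795239 = -0.540952
|D^2_{0,1}|² = |d^2_{0,1}(β)|² = (-0.540952)² = 0.292629 (the z-rotation phases have unit modulus)

P=0.2926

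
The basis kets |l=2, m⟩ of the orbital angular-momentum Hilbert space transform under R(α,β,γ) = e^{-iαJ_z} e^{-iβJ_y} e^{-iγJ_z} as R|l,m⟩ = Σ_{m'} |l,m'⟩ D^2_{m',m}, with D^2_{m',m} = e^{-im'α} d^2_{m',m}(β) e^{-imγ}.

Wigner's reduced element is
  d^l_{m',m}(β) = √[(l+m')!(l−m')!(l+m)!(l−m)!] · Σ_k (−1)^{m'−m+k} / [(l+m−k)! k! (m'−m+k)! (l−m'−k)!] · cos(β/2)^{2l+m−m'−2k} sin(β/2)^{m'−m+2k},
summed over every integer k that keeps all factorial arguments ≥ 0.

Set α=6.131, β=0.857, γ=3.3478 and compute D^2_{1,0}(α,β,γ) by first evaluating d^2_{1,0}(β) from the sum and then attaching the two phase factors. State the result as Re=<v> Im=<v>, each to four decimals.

First d^2_{1,0}(β=0.857), then the phase factors e^{-i(1)α} and e^{-i(0)γ}:
c=cos(0.857/2)=0.909590, s=sin(0.857/2)=0.415507; N=√[6·1·2·2]=4.898979
k∈{0,1} keeps every argument non-negative
  k=0: (−1)^1·4.8990/(2)·0.9096^3·0.4155^1 = -0.765933
  k=1: (−1)^2·4.8990/(2)·0.9096^1·0.4155^3 = +0.159829
d^2_{1,0}(0.857) = -0.765933 +0.159829 = -0.606104
D = (+0.988442+0.151599i)·(-0.606104)·(+1.000000+0.000000i) = -0.599099-0.091884i

Re=-0.5991 Im=-0.0919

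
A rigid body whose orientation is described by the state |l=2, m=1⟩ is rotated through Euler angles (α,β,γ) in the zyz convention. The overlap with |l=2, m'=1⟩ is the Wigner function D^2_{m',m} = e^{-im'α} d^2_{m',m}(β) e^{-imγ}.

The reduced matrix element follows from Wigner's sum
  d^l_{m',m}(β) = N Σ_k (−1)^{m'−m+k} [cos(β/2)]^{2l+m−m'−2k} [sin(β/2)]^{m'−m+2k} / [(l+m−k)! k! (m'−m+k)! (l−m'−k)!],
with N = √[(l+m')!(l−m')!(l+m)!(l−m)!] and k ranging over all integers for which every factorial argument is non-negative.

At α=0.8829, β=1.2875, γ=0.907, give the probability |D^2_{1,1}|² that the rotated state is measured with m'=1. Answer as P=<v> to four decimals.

P=0.0796

D^2_{1,1}(0.8829,1.2875,0.907) = e^{-i·1·0.8829}·d^2_{1,1}(1.2875)·e^{-i·1·0.907}. Compute d first:
With c≡cos(β/2)=0.799851 and s≡sin(β/2)=0.600199, N=[6·1·6·1]^{1/2}=6.000000
k∈{0,1} keeps every argument non-negative
  k=0: (−1)^0·6.0000/(6)·0.7999^4·0.6002^0 = +0.409294
  k=1: (−1)^1·6.0000/(2)·0.7999^2·0.6002^2 = -0.691401
d^2_{1,1}(1.2875) = +0.409294 -0.691401 = -0.282106
|D^2_{1,1}|² = |d^2_{1,1}(β)|² = (-0.282106)² = 0.079584 (the z-rotation phases have unit modulus)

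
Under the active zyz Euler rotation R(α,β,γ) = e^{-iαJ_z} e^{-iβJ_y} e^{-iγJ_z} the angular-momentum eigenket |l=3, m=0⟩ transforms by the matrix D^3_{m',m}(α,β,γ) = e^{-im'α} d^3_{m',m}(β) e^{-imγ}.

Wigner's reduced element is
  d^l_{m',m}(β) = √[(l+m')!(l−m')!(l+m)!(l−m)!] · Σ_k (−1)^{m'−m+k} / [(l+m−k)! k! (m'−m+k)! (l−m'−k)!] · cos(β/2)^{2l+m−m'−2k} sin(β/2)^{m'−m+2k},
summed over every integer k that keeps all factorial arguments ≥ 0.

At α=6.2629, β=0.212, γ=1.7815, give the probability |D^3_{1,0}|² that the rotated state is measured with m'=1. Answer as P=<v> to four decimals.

First d^3_{1,0}(β=0.212), then the phase factors e^{-i(1)α} and e^{-i(0)γ}:
c=cos(0.212/2)=0.994387, s=sin(0.212/2)=0.105802; N=√[24·2·6·6]=41.569219
The bounds max(0,m−m')=0 and min(l+m,l−m')=2 give 3 terms
  k=0: (−1)^1·41.5692/(12)·0.9944^5·0.1058^1 = -0.356337
  k=1: (−1)^2·41.5692/(4)·0.9944^3·0.1058^3 = +0.012102
  k=2: (−1)^3·41.5692/(12)·0.9944^1·0.1058^5 = -0.000046
d^3_{1,0}(0.212) = -0.356337 +0.012102 -0.000046 = -0.344280
|D^3_{1,0}|² = |d^3_{1,0}(β)|² = (-0.344280)² = 0.118529 (the z-rotation phases have unit modulus)

P=0.1185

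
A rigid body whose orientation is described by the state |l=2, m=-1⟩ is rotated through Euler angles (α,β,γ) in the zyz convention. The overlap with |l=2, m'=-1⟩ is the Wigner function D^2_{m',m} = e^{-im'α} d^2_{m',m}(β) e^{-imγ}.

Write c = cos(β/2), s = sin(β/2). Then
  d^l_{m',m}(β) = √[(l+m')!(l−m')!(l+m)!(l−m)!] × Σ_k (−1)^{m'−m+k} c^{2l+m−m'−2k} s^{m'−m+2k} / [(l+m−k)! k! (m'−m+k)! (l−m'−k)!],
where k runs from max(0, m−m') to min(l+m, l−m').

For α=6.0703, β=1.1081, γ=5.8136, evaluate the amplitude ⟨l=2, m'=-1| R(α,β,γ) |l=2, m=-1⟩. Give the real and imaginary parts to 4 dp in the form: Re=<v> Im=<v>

Re=-0.0602 Im=0.0489

Split into d^2_{-1,-1}(β=1.1081) × two z-phases.
c=cos(1.1081/2)=0.850401, s=sin(1.1081/2)=0.526136; N=√[1·6·1·6]=6.000000
Admissible k: 0..1 (factorial args all ≥0)
  k=0: (−1)^0·6.0000/(6)·0.8504^4·0.5261^0 = +0.522991
  k=1: (−1)^1·6.0000/(2)·0.8504^2·0.5261^2 = -0.600570
d^2_{-1,-1}(1.1081) = +0.522991 -0.600570 = -0.077579
Phases: e^{-i·(-1)·6.0703}=+0.977425-0.211281i, e^{-i·(-1)·5.8136}=+0.891756-0.452517i ⇒ D=-0.060203+0.048930i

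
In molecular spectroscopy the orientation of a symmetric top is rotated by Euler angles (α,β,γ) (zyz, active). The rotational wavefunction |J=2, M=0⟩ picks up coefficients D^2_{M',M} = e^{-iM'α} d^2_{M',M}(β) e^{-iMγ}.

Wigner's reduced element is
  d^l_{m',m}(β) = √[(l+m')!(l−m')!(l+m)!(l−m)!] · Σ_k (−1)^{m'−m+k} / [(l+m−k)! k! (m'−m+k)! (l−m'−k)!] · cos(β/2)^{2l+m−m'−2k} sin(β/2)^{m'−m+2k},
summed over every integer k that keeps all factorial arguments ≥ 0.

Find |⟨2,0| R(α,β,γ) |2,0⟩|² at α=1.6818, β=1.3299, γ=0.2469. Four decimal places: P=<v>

First d^2_{0,0}(β=1.3299), then the phase factors e^{-i(0)α} and e^{-i(0)γ}:
With c≡cos(β/2)=0.786948 and s≡sin(β/2)=0.617020, N=[2·2·2·2]^{1/2}=4.000000
Admissible k: 0..2 (factorial args all ≥0)
  k=0: (−1)^0·4.0000/(4)·0.7869^4·0.6170^0 = +0.383516
  k=1: (−1)^1·4.0000/(1)·0.7869^2·0.6170^2 = -0.943083
  k=2: (−1)^2·4.0000/(4)·0.7869^0·0.6170^4 = +0.144943
d^2_{0,0}(1.3299) = +0.383516 -0.943083 +0.144943 = -0.414624
|D^2_{0,0}|² = |d^2_{0,0}(β)|² = (-0.414624)² = 0.171913 (the z-rotation phases have unit modulus)

P=0.1719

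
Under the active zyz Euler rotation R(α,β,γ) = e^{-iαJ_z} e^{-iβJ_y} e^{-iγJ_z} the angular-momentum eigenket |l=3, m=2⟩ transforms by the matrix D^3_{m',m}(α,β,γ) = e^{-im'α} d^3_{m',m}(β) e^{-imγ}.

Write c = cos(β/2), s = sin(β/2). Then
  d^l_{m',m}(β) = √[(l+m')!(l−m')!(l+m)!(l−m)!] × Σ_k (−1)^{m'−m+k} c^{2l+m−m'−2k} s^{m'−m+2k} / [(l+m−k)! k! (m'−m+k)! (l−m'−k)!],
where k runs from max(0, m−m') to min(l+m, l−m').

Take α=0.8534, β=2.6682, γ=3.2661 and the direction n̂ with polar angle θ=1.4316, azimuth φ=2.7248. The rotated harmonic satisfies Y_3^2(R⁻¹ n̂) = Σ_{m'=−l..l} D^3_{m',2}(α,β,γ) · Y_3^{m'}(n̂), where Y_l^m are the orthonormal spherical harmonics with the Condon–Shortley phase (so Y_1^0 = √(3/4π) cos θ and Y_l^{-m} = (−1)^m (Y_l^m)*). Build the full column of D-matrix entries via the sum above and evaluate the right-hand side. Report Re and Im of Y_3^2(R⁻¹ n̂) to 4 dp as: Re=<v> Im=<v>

Re=0.1937 Im=-0.1507

Need the full column D^3_{m',2} for m'=−3..3 at α=0.8534, β=2.6682, γ=3.2661.
cos(β/2)=0.234492, sin(β/2)=0.972118
d^3_{-3,2}: single k=5 term ⇒ +0.498654;  D = -0.336379+0.368109i
d^3_{-2,2}: k∈[4..5] ⇒ +0.245529 -0.843944 = -0.598415;  D = -0.067484-0.594598i
d^3_{-1,2}: k∈[3..4] ⇒ +0.074916 -0.643759 = -0.568844;  D = -0.468074-0.323249i
d^3_{0,2}: k∈[2..3] ⇒ +0.015650 -0.268964 = -0.253314;  D = -0.245501+0.062429i
d^3_{1,2}: k∈[1..2] ⇒ +0.002180 -0.074916 = -0.072736;  D = -0.032836+0.064903i
d^3_{2,2}: k∈[0..1] ⇒ +0.000166 -0.014286 = -0.014120;  D = +0.005303+0.013086i
d^3_{3,2}: single k=0 term ⇒ -0.001688;  D = +0.001596+0.000551i
Y_3^{m'}(θ=1.4316,φ=2.7248) and Σ D·Y over m':
  (-0.3364+0.3681i)·(-0.1276-0.3846i)  (-0.0675-0.5946i)·(+0.0935+0.1030i)  (-0.4681-0.3232i)·(+0.2645+0.1171i)  (-0.2455+0.0624i)·(-0.1503+0.0000i)  (-0.0328+0.0649i)·(-0.2645+0.1171i)  (+0.0053+0.0131i)·(+0.0935-0.1030i)  (+0.0016+0.0006i)·(+0.1276-0.3846i)
Y_3^2(R⁻¹ n̂) = +0.193728-0.150710i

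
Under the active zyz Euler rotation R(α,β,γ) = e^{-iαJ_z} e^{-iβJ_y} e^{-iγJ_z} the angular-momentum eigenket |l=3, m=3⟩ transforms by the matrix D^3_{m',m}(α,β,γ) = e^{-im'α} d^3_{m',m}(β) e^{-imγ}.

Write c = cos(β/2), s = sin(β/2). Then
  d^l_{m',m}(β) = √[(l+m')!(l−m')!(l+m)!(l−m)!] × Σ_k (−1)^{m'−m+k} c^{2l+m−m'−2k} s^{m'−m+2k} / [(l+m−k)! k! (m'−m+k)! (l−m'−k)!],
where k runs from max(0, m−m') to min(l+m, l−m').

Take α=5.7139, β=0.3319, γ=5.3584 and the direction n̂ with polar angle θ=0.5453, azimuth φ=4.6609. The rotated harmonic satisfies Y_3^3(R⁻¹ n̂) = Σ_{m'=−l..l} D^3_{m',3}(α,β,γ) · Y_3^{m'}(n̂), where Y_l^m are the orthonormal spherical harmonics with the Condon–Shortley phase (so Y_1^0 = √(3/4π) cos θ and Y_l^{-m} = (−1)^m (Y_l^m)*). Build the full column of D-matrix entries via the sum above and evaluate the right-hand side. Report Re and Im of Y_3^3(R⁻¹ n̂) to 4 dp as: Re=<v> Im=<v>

Re=0.0219 Im=0.0317

Need the full column D^3_{m',3} for m'=−3..3 at α=5.7139, β=0.3319, γ=5.3584.
cos(β/2)=0.986262, sin(β/2)=0.165189
d^3_{-3,3}: single k=6 term ⇒ +0.000020;  D = +0.000010+0.000018i
d^3_{-2,3}: single k=5 term ⇒ +0.000297;  D = -0.000019+0.000297i
d^3_{-1,3}: single k=4 term ⇒ +0.002805;  D = -0.001662+0.002260i
d^3_{0,3}: single k=3 term ⇒ +0.019339;  D = -0.018050+0.006943i
d^3_{1,3}: single k=2 term ⇒ +0.099995;  D = -0.097961-0.020067i
d^3_{2,3}: single k=1 term ⇒ +0.377589;  D = -0.270724-0.263214i
d^3_{3,3}: single k=0 term ⇒ +0.920351;  D = -0.209978-0.896078i
Y_3^{m'}(θ=0.5453,φ=4.6609) and Σ D·Y over m':
  (+0.0000+0.0000i)·(+0.0090-0.0575i)  (-0.0000+0.0003i)·(-0.2338-0.0242i)  (-0.0017+0.0023i)·(-0.0229+0.4444i)  (-0.0180+0.0069i)·(+0.2089+0.0000i)  (-0.0980-0.0201i)·(+0.0229+0.4444i)  (-0.2707-0.2632i)·(-0.2338+0.0242i)  (-0.2100-0.8961i)·(-0.0090-0.0575i)
Y_3^3(R⁻¹ n̂) = +0.021945+0.031702i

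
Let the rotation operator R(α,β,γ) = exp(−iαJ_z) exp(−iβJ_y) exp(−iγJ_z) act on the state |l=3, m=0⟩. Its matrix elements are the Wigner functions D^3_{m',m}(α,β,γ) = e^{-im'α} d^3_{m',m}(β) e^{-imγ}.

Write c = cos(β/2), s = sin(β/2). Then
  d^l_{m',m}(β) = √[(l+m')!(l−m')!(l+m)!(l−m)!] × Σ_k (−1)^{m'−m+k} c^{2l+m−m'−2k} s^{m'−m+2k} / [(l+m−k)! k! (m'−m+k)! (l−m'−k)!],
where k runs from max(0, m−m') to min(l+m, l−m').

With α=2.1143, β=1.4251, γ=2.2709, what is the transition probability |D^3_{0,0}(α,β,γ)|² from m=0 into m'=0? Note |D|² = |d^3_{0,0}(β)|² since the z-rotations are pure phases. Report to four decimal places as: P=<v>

D^3_{0,0}(2.1143,1.4251,2.2709) = e^{-i·0·2.1143}·d^3_{0,0}(1.4251)·e^{-i·0·2.2709}. Compute d first:
c=cos(1.4251/2)=0.756697, s=sin(1.4251/2)=0.653765; N=√[6·6·6·6]=36.000000
The bounds max(0,m−m')=0 and min(l+m,l−m')=3 give 4 terms
  k=0: (−1)^0·36.0000/(36)·0.7567^6·0.6538^0 = +0.187730
  k=1: (−1)^1·36.0000/(4)·0.7567^4·0.6538^2 = -1.261174
  k=2: (−1)^2·36.0000/(4)·0.7567^2·0.6538^4 = +0.941401
  k=3: (−1)^3·36.0000/(36)·0.7567^0·0.6538^6 = -0.078079
d^3_{0,0}(1.4251) = +0.187730 -1.261174 +0.941401 -0.078079 = -0.210122
|D^3_{0,0}|² = |d^3_{0,0}(β)|² = (-0.210122)² = 0.044151 (the z-rotation phases have unit modulus)

P=0.0442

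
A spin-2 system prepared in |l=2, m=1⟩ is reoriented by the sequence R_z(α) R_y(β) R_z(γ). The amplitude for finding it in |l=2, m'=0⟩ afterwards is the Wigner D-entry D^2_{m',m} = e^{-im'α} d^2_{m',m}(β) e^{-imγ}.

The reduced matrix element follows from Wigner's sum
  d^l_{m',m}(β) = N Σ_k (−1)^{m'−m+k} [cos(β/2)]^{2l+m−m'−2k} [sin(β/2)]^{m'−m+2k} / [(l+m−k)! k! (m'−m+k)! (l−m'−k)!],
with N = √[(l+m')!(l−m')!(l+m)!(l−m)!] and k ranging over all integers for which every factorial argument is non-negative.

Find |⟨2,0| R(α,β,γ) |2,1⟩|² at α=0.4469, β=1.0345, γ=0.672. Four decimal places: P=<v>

P=0.2894

D^2_{0,1}(0.4469,1.0345,0.672) = e^{-i·0·0.4469}·d^2_{0,1}(1.0345)·e^{-i·1·0.672}. Compute d first:
Half-angle: c=0.869182, s=0.494492. N=√(2·2·6·1)=4.898979
Admissible k: 1..2 (factorial args all ≥0)
  k=1: (−1)^0·4.8990/(2)·0.8692^3·0.4945^1 = +0.795367
  k=2: (−1)^1·4.8990/(2)·0.8692^1·0.4945^3 = -0.257433
d^2_{0,1}(1.0345) = +0.795367 -0.257433 = +0.537934
|D^2_{0,1}|² = |d^2_{0,1}(β)|² = (+0.537934)² = 0.289373 (the z-rotation phases have unit modulus)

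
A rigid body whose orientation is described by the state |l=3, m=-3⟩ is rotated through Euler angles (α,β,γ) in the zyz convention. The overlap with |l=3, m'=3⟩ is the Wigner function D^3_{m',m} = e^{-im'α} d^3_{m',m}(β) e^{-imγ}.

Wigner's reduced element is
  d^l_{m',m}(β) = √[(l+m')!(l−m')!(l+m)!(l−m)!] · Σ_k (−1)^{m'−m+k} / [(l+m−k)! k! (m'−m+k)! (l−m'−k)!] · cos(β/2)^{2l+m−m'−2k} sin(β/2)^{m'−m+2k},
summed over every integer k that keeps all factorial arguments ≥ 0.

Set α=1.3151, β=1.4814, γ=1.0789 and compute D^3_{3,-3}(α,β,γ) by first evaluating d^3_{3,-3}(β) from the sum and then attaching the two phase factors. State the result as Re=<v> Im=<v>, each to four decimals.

Split into d^3_{3,-3}(β=1.4814) × two z-phases.
With c≡cos(β/2)=0.737996 and s≡sin(β/2)=0.674805, N=[720·1·1·720]^{1/2}=720.000000
k∈{0} keeps every argument non-negative
  k=0: (−1)^6·720.0000/(720)·0.7380^0·0.6748^6 = +0.094421
d^3_{3,-3}(1.4814) = +0.094421
Attach z-rotation phases: D = e^{-i(3)(1.3151)}·(+0.094421)·e^{-i(-3)(1.0789)} = +0.071691-0.061446i

Re=0.0717 Im=-0.0614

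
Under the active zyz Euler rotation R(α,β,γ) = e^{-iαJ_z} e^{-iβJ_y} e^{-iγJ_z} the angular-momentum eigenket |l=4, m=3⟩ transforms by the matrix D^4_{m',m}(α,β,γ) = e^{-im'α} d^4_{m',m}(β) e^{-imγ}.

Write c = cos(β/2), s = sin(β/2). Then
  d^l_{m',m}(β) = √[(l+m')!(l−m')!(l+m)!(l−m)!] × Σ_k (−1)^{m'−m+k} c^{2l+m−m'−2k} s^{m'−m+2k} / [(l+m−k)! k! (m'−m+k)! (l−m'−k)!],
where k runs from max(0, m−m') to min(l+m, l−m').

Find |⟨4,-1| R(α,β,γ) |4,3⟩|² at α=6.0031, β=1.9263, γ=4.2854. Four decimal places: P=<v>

P=0.0236

D^4_{-1,3}(6.0031,1.9263,4.2854) = e^{-i·-1·6.0031}·d^4_{-1,3}(1.9263)·e^{-i·3·4.2854}. Compute d first:
Half-angle: c=0.570937, s=0.820994. N=√(6·120·5040·1)=1904.940944
k: max(0,(3)−(-1))=4 … min(4+(3),4−(-1))=5
  k=4: (−1)^0·1904.9409/(144)·0.5709^4·0.8210^4 = +0.638603
  k=5: (−1)^1·1904.9409/(240)·0.5709^2·0.8210^6 = -0.792294
d^4_{-1,3}(1.9263) = +0.638603 -0.792294 = -0.153691
|D^4_{-1,3}|² = |d^4_{-1,3}(β)|² = (-0.153691)² = 0.023621 (the z-rotation phases have unit modulus)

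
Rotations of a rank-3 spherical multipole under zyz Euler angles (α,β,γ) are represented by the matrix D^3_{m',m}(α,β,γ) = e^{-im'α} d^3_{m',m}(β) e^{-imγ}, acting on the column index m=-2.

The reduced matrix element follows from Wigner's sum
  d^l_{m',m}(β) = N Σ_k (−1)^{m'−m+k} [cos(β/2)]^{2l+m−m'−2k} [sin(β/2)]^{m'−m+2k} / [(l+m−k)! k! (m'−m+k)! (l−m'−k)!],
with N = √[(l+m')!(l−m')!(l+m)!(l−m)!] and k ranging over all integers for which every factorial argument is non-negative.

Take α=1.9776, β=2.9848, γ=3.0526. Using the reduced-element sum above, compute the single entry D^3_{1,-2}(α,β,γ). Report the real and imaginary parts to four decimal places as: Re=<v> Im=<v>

Re=-0.1330 Im=-0.2008

Split into d^3_{1,-2}(β=2.9848) × two z-phases.
c=cos(2.9848/2)=0.078316, s=sin(2.9848/2)=0.996929; N=√[24·2·1·120]=75.894664
Admissible k: 0..1 (factorial args all ≥0)
  k=0: (−1)^3·75.8947/(12)·0.0783^3·0.9969^3 = -0.003010
  k=1: (−1)^4·75.8947/(24)·0.0783^1·0.9969^5 = +0.243877
d^3_{1,-2}(2.9848) = -0.003010 +0.243877 = +0.240867
Phases: e^{-i·(1)·1.9776}=-0.395676-0.918390i, e^{-i·(-2)·3.0526}=+0.984202-0.177047i ⇒ D=-0.132964-0.200842i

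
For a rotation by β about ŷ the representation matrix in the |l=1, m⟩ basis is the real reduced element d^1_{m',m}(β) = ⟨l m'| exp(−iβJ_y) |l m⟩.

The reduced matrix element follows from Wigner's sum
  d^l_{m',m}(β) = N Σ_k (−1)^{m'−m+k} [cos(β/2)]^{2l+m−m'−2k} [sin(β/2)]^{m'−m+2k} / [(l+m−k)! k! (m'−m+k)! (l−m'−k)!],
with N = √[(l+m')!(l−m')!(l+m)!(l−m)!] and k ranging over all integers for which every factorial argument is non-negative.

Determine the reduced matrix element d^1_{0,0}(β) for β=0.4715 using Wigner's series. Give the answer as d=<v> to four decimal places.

d^1_{0,0}(β=0.4715) via Wigner's sum:
c=cos(0.4715/2)=0.972339, s=sin(0.4715/2)=0.233572; N=√[1·1·1·1]=1.000000
The bounds max(0,m−m')=0 and min(l+m,l−m')=1 give 2 terms
  k=0: (−1)^0·1.0000/(1)·0.9723^2·0.2336^0 = +0.945444
  k=1: (−1)^1·1.0000/(1)·0.9723^0·0.2336^2 = -0.054556
d^1_{0,0}(0.4715) = +0.945444 -0.054556 = +0.890888

d=0.8909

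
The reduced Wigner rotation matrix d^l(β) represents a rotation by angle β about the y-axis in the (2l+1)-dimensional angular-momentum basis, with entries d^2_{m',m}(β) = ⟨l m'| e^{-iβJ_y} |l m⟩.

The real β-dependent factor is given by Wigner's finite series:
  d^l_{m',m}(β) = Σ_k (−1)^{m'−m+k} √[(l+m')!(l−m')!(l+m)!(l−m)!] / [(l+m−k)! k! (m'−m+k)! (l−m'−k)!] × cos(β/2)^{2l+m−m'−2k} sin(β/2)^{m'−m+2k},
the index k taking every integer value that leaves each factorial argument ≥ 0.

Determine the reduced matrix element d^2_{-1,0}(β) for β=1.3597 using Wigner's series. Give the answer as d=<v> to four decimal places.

d=0.2509

d^2_{-1,0}(β=1.3597) via Wigner's sum:
Half-angle: c=0.777667, s=0.628676. N=√(1·6·2·2)=4.898979
The bounds max(0,m−m')=1 and min(l+m,l−m')=2 give 2 terms
  k=1: (−1)^0·4.8990/(2)·0.7777^3·0.6287^1 = +0.724242
  k=2: (−1)^1·4.8990/(2)·0.7777^1·0.6287^3 = -0.473316
d^2_{-1,0}(1.3597) = +0.724242 -0.473316 = +0.250927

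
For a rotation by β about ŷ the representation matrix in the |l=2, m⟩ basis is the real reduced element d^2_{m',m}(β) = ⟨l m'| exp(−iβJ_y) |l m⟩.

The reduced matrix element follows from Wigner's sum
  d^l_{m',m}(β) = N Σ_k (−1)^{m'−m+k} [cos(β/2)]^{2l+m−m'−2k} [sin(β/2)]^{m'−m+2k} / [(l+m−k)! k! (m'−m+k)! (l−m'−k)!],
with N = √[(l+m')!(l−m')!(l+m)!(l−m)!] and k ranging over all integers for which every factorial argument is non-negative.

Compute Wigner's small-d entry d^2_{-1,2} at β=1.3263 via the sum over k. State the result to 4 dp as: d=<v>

d^2_{-1,2}(β=1.3263) via Wigner's sum:
With c≡cos(β/2)=0.788057 and s≡sin(β/2)=0.615602, N=[1·6·24·1]^{1/2}=12.000000
The bounds max(0,m−m')=3 and min(l+m,l−m')=3 give 1 term
  k=3: (−1)^0·12.0000/(6)·0.7881^1·0.6156^3 = +0.367695
d^2_{-1,2}(1.3263) = +0.367695

d=0.3677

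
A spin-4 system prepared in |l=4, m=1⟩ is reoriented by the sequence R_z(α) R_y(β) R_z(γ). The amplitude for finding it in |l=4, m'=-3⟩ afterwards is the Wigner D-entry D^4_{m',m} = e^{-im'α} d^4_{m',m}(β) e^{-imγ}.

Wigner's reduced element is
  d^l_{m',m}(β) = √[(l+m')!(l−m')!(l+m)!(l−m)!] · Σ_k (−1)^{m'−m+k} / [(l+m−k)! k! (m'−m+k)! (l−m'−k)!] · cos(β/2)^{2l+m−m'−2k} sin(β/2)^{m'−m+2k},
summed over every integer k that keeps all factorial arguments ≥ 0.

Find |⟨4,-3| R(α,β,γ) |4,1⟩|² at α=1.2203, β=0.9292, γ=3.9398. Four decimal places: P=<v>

P=0.0837

Split into d^4_{-3,1}(β=0.9292) × two z-phases.
With c≡cos(β/2)=0.894001 and s≡sin(β/2)=0.448065, N=[1·5040·120·6]^{1/2}=1904.940944
k: max(0,(1)−(-3))=4 … min(4+(1),4−(-3))=5
  k=4: (−1)^0·1904.9409/(144)·0.8940^4·0.4481^4 = +0.340593
  k=5: (−1)^1·1904.9409/(240)·0.8940^2·0.4481^6 = -0.051333
d^4_{-3,1}(0.9292) = +0.340593 -0.051333 = +0.289260
|D^4_{-3,1}|² = |d^4_{-3,1}(β)|² = (+0.289260)² = 0.083672 (the z-rotation phases have unit modulus)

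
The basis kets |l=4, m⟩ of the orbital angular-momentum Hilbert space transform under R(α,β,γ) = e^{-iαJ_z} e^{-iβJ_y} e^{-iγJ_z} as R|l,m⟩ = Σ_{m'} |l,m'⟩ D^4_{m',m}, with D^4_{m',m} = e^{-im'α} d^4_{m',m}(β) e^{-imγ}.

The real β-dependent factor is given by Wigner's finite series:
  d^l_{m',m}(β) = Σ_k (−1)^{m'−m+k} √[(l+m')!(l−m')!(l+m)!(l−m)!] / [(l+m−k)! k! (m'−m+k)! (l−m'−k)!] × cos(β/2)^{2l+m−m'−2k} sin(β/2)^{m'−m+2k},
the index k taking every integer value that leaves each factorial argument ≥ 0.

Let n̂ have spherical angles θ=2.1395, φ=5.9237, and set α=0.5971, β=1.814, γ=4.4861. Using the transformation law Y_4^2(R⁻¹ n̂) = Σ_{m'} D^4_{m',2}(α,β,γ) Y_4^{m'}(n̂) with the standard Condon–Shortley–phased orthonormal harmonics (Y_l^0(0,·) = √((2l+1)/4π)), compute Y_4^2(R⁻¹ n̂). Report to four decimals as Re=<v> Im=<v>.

Re=0.0174 Im=0.3261

Need the full column D^4_{m',2} for m'=−4..4 at α=0.5971, β=1.814, γ=4.4861.
cos(β/2)=0.616111, sin(β/2)=0.787659
d^4_{-4,2}: single k=6 term ⇒ +0.479653;  D = +0.458143-0.142029i
d^4_{-3,2}: k∈[5..6] ⇒ +0.795892 -0.433602 = +0.362291;  D = +0.225851-0.283277i
d^4_{-2,2}: k∈[4..6] ⇒ +0.831920 -1.087750 +0.148151 = -0.107679;  D = -0.008174+0.107368i
d^4_{-1,2}: k∈[3..5] ⇒ +0.613516 -1.504095 +0.491658 = -0.398921;  D = +0.198603+0.345969i
d^4_{0,2}: k∈[2..4] ⇒ +0.321924 -1.403072 +0.859942 = -0.221206;  D = +0.198936+0.096730i
d^4_{1,2}: k∈[1..3] ⇒ +0.112613 -0.920275 +1.002730 = +0.195069;  D = -0.193035+0.028094i
d^4_{2,2}: k∈[0..2] ⇒ +0.020762 -0.407205 +0.831920 = +0.445476;  D = -0.328483+0.300913i
d^4_{3,2}: k∈[0..1] ⇒ -0.099316 +0.486964 = +0.387648;  D = -0.089158+0.377256i
d^4_{4,2}: single k=0 term ⇒ +0.179561;  D = +0.064098+0.167730i
Y_4^{m'}(θ=2.1395,φ=5.9237) and Σ D·Y over m':
  (+0.4581-0.1420i)·(+0.0295+0.2211i)  (+0.2259-0.2833i)·(-0.1906-0.3554i)  (-0.0082+0.1074i)·(+0.1841+0.1611i)  (+0.1986+0.3460i)·(+0.1949+0.0732i)  (+0.1989+0.0967i)·(-0.2916+0.0000i)  (-0.1930+0.0281i)·(-0.1949+0.0732i)  (-0.3285+0.3009i)·(+0.1841-0.1611i)  (-0.0892+0.3773i)·(+0.1906-0.3554i)  (+0.0641+0.1677i)·(+0.0295-0.2211i)
Y_4^2(R⁻¹ n̂) = +0.017390+0.326146i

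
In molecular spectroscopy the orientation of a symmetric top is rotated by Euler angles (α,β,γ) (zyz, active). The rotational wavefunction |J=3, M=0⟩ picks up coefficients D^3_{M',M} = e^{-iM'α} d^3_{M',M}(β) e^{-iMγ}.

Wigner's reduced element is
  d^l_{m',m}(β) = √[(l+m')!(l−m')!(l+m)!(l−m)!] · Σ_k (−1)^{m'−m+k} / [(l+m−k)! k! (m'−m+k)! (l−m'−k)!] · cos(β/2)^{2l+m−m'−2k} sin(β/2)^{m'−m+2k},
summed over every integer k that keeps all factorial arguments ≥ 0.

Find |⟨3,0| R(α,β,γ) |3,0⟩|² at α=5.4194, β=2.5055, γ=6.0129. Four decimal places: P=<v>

P=0.0090

First d^3_{0,0}(β=2.5055), then the phase factors e^{-i(0)α} and e^{-i(0)γ}:
c=cos(2.5055/2)=0.312711, s=sin(2.5055/2)=0.949848; N=√[6·6·6·6]=36.000000
Admissible k: 0..3 (factorial args all ≥0)
  k=0: (−1)^0·36.0000/(36)·0.3127^6·0.9498^0 = +0.000935
  k=1: (−1)^1·36.0000/(4)·0.3127^4·0.9498^2 = -0.077647
  k=2: (−1)^2·36.0000/(4)·0.3127^2·0.9498^4 = +0.716386
  k=3: (−1)^3·36.0000/(36)·0.3127^0·0.9498^6 = -0.734387
d^3_{0,0}(2.5055) = +0.000935 -0.077647 +0.716386 -0.734387 = -0.094714
|D^3_{0,0}|² = |d^3_{0,0}(β)|² = (-0.094714)² = 0.008971 (the z-rotation phases have unit modulus)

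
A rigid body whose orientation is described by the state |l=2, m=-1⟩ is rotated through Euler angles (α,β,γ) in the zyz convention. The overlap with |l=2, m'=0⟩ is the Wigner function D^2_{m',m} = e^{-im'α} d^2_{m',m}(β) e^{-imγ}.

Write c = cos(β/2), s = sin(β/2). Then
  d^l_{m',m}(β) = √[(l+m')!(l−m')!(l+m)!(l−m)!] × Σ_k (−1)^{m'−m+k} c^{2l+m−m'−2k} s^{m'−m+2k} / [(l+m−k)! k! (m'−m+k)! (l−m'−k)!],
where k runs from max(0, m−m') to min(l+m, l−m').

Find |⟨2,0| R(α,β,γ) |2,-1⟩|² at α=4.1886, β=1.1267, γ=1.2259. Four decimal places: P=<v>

Split into d^2_{0,-1}(β=1.1267) × two z-phases.
Half-angle: c=0.845471, s=0.534022. N=√(2·2·1·6)=4.898979
Admissible k: 0..1 (factorial args all ≥0)
  k=0: (−1)^1·4.8990/(2)·0.8455^3·0.5340^1 = -0.790552
  k=1: (−1)^2·4.8990/(2)·0.8455^1·0.5340^3 = +0.315392
d^2_{0,-1}(1.1267) = -0.790552 +0.315392 = -0.475160
|D^2_{0,-1}|² = |d^2_{0,-1}(β)|² = (-0.475160)² = 0.225777 (the z-rotation phases have unit modulus)

P=0.2258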